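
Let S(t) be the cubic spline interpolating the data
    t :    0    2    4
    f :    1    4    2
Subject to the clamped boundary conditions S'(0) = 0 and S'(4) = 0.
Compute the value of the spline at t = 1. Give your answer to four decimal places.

2.4063

Let M_i = S''(x_i). Step sizes h_i = 2, 2; slopes of the chords Δ_i = (y_(i+1) - y_i)/h_i = 3/2, -1.
  2·M_0 + 8·M_1 + 2·M_2 = 6(Δ_1 - Δ_0) = -15
Clamped end conditions give two more equations: 2h_0·M_0 + h_0·M_1 = 6(Δ_0 - S'(0)) = 9 and h_1·M_1 + 2h_1·M_2 = 6(S'(4) - Δ_1) = 6.
Forward elimination and back-substitution give M_0 = 33/8, M_1 = -15/4, M_2 = 27/8.
On [0, 2], S(t) = 1 + 0·t + 33/16·t² - 21/32·t³.
With t = 1: S(1) = 77/32.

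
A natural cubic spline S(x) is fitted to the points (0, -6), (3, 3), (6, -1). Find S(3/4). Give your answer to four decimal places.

Let M_i = S''(x_i). Step sizes h_i = 3, 3; slopes of the chords Δ_i = (y_(i+1) - y_i)/h_i = 3, -4/3.
  3·M_0 + 12·M_1 + 3·M_2 = 6(Δ_1 - Δ_0) = -26
Natural end conditions: M_0 = M_2 = 0.
Hence M_0 = 0, M_1 = -13/6, M_2 = 0.
On [0, 3], S(x) = -6 + 49/12·x + 0·x² - 13/108·x³.
With x = 3/4: S(3/4) = -765/256.

-2.9883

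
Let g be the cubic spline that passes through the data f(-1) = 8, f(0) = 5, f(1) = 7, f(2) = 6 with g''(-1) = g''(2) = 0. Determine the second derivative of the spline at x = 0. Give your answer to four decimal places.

9.2000

Put m_i = g'' at the i-th knot. Here h = (1, 1, 1) and Δ = (-3, 2, -1), so the interior equations h_(i-1)·m_(i-1) + 2(h_(i-1)+h_i)·m_i + h_i·m_(i+1) = 6(Δ_i − Δ_(i-1)) read
  1·m_0 + 4·m_1 + 1·m_2 = 6(Δ_1 - Δ_0) = 30
  1·m_1 + 4·m_2 + 1·m_3 = 6(Δ_2 - Δ_1) = -18
Natural end conditions: m_0 = m_3 = 0.
Solving: m_0 = 0, m_1 = 46/5, m_2 = -34/5, m_3 = 0.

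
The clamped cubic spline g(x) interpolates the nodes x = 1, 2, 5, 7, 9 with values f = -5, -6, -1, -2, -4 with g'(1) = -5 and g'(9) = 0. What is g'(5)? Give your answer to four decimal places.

With M_i denoting the second derivative at x_i, h_i = 1, 3, 2, 2, and Δ_i = (y_(i+1) − y_i)/h_i = -1, 5/3, -1/2, -1:
  1·M_0 + 8·M_1 + 3·M_2 = 6(Δ_1 - Δ_0) = 16
  3·M_1 + 10·M_2 + 2·M_3 = 6(Δ_2 - Δ_1) = -13
  2·M_2 + 8·M_3 + 2·M_4 = 6(Δ_3 - Δ_2) = -3
Clamped end conditions give two more equations: 2h_0·M_0 + h_0·M_1 = 6(Δ_0 - g'(1)) = 24 and h_3·M_3 + 2h_3·M_4 = 6(g'(9) - Δ_3) = 6.
Hence M_0 = 3289/288, M_1 = 167/144, M_2 = -451/288, M_3 = -59/144, M_4 = 491/288.
On [5, 7], g'(x) = b_2 + 2c_2·(x - 5) + 3d_2·(x - 5)² with b_2 = Δ_2 - h_2(2M_2 + M_3)/6 = 49/72, c_2 = M_2/2 = -451/576, d_2 = (M_3 - M_2)/(6h_2) = 37/384. So g'(5) = 49/72.

0.6806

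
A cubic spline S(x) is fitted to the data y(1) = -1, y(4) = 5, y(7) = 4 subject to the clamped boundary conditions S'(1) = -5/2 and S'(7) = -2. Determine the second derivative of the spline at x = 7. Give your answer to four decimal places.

-0.4167

Write M_i for S''(x_i). With h_i = 3, 3 and divided differences Δ_i = 2, -1/3, the continuity of S' gives the tridiagonal system
  3·M_0 + 12·M_1 + 3·M_2 = 6(Δ_1 - Δ_0) = -14
Clamped end conditions give two more equations: 2h_0·M_0 + h_0·M_1 = 6(Δ_0 - S'(1)) = 27 and h_1·M_1 + 2h_1·M_2 = 6(S'(7) - Δ_1) = -10.
Forward elimination and back-substitution give M_0 = 23/4, M_1 = -5/2, M_2 = -5/12.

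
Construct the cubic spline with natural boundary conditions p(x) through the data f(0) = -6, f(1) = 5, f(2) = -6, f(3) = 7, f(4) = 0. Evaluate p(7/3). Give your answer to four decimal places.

-3.1058

With m_i denoting the second derivative at x_i, h_i = 1, 1, 1, 1, and Δ_i = (y_(i+1) − y_i)/h_i = 11, -11, 13, -7:
  1·m_0 + 4·m_1 + 1·m_2 = 6(Δ_1 - Δ_0) = -132
  1·m_1 + 4·m_2 + 1·m_3 = 6(Δ_2 - Δ_1) = 144
  1·m_2 + 4·m_3 + 1·m_4 = 6(Δ_3 - Δ_2) = -120
Natural end conditions: m_0 = m_4 = 0.
Forward elimination and back-substitution give m_0 = 0, m_1 = -669/14, m_2 = 414/7, m_3 = -627/14, m_4 = 0.
On [2, 3], p(x) = -6 + 3/4·(x - 2) + 207/7·(x - 2)² - 485/28·(x - 2)³.
With (x - 2) = 1/3: p(7/3) = -587/189.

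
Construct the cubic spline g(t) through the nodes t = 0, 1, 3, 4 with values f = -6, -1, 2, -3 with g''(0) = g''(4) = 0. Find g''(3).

-6

Write M_i for g''(x_i). With h_i = 1, 2, 1 and divided differences Δ_i = 5, 3/2, -5, the continuity of g' gives the tridiagonal system
  1·M_0 + 6·M_1 + 2·M_2 = 6(Δ_1 - Δ_0) = -21
  2·M_1 + 6·M_2 + 1·M_3 = 6(Δ_2 - Δ_1) = -39
Natural end conditions: M_0 = M_3 = 0.
Solving the tridiagonal system: M_0 = 0, M_1 = -3/2, M_2 = -6, M_3 = 0.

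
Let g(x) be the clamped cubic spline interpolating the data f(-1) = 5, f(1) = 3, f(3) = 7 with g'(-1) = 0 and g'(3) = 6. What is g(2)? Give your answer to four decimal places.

With M_i denoting the second derivative at x_i, h_i = 2, 2, and Δ_i = (y_(i+1) − y_i)/h_i = -1, 2:
  2·M_0 + 8·M_1 + 2·M_2 = 6(Δ_1 - Δ_0) = 18
Clamped end conditions give two more equations: 2h_0·M_0 + h_0·M_1 = 6(Δ_0 - g'(-1)) = -6 and h_1·M_1 + 2h_1·M_2 = 6(g'(3) - Δ_1) = 24.
Forward elimination and back-substitution give M_0 = -9/4, M_1 = 3/2, M_2 = 21/4.
On [1, 3], g(x) = 3 - 3/4·(x - 1) + 3/4·(x - 1)² + 5/16·(x - 1)³.
With (x - 1) = 1: g(2) = 53/16.

3.3125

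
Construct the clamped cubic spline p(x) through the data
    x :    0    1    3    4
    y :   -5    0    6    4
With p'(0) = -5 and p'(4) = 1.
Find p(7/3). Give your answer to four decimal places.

With σ_i denoting the second derivative at x_i, h_i = 1, 2, 1, and Δ_i = (y_(i+1) − y_i)/h_i = 5, 3, -2:
  1·σ_0 + 6·σ_1 + 2·σ_2 = 6(Δ_1 - Δ_0) = -12
  2·σ_1 + 6·σ_2 + 1·σ_3 = 6(Δ_2 - Δ_1) = -30
Clamped end conditions give two more equations: 2h_0·σ_0 + h_0·σ_1 = 6(Δ_0 - p'(0)) = 60 and h_2·σ_2 + 2h_2·σ_3 = 6(p'(4) - Δ_2) = 18.
Solving: σ_0 = 1152/35, σ_1 = -204/35, σ_2 = -174/35, σ_3 = 402/35.
On [1, 3], p(x) = 0 + 299/35·(x - 1) - 102/35·(x - 1)² + 1/14·(x - 1)³.
With (x - 1) = 4/3: p(7/3) = 6028/945.

6.3788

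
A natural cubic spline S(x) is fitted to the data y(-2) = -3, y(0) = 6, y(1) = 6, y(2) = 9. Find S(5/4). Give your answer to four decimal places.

Write M_i for S''(x_i). With h_i = 2, 1, 1 and divided differences Δ_i = 9/2, 0, 3, the continuity of S' gives the tridiagonal system
  2·M_0 + 6·M_1 + 1·M_2 = 6(Δ_1 - Δ_0) = -27
  1·M_1 + 4·M_2 + 1·M_3 = 6(Δ_2 - Δ_1) = 18
Natural end conditions: M_0 = M_3 = 0.
Forward elimination and back-substitution give M_0 = 0, M_1 = -126/23, M_2 = 135/23, M_3 = 0.
On [1, 2], S(x) = 6 + 24/23·(x - 1) + 135/46·(x - 1)² - 45/46·(x - 1)³.
With (x - 1) = 1/4: S(5/4) = 18927/2944.

6.4290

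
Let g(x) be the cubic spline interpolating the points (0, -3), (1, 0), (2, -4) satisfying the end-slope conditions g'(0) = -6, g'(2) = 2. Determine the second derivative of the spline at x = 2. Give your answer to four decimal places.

Let M_i = g''(x_i). Step sizes h_i = 1, 1; slopes of the chords Δ_i = (y_(i+1) - y_i)/h_i = 3, -4.
  1·M_0 + 4·M_1 + 1·M_2 = 6(Δ_1 - Δ_0) = -42
Clamped end conditions give two more equations: 2h_0·M_0 + h_0·M_1 = 6(Δ_0 - g'(0)) = 54 and h_1·M_1 + 2h_1·M_2 = 6(g'(2) - Δ_1) = 36.
Hence M_0 = 83/2, M_1 = -29, M_2 = 65/2.

32.5000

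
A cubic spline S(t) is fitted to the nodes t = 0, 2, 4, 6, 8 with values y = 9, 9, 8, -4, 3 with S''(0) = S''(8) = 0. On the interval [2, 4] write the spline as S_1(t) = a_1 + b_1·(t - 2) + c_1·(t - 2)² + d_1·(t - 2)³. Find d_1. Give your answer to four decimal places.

-0.6607

Let M_i = S''(x_i). Step sizes h_i = 2, 2, 2, 2; slopes of the chords Δ_i = (y_(i+1) - y_i)/h_i = 0, -1/2, -6, 7/2.
  2·M_0 + 8·M_1 + 2·M_2 = 6(Δ_1 - Δ_0) = -3
  2·M_1 + 8·M_2 + 2·M_3 = 6(Δ_2 - Δ_1) = -33
  2·M_2 + 8·M_3 + 2·M_4 = 6(Δ_3 - Δ_2) = 57
Natural end conditions: M_0 = M_4 = 0.
Solving: M_0 = 0, M_1 = 9/7, M_2 = -93/14, M_3 = 123/14, M_4 = 0.
On [2, 4], with S_1(t) = a_1 + b_1·(t - 2) + c_1·(t - 2)² + d_1·(t - 2)³: c_1 = M_1/2 = 9/14, d_1 = (M_2 - M_1)/(6h_1) = -37/56, b_1 = Δ_1 - h_1(2M_1 + M_2)/6 = 6/7.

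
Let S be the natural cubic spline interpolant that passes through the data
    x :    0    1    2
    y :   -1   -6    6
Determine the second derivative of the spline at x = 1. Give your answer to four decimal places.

Let M_i = S''(x_i). Step sizes h_i = 1, 1; slopes of the chords Δ_i = (y_(i+1) - y_i)/h_i = -5, 12.
  1·M_0 + 4·M_1 + 1·M_2 = 6(Δ_1 - Δ_0) = 102
Natural end conditions: M_0 = M_2 = 0.
Solving: M_0 = 0, M_1 = 51/2, M_2 = 0.

25.5000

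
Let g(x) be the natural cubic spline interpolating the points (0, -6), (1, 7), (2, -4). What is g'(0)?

Let M_i = g''(x_i). Step sizes h_i = 1, 1; slopes of the chords Δ_i = (y_(i+1) - y_i)/h_i = 13, -11.
  1·M_0 + 4·M_1 + 1·M_2 = 6(Δ_1 - Δ_0) = -144
Natural end conditions: M_0 = M_2 = 0.
Forward elimination and back-substitution give M_0 = 0, M_1 = -36, M_2 = 0.
On [0, 1], g'(x) = b_0 + 2c_0·x + 3d_0·x² with b_0 = Δ_0 - h_0(2M_0 + M_1)/6 = 19, c_0 = M_0/2 = 0, d_0 = (M_1 - M_0)/(6h_0) = -6. So g'(0) = 19.

19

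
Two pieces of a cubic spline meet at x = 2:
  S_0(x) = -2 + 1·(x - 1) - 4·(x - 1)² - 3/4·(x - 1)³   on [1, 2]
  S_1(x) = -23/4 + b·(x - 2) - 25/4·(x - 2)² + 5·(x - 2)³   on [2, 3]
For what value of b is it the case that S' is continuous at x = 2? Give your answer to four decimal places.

S_0'(x) = 1 - 8·(x - 1) - 9/4·(x - 1)², so S_0'(2) = -37/4. On the right, S_1'(2) = b, so b = -37/4.

-9.2500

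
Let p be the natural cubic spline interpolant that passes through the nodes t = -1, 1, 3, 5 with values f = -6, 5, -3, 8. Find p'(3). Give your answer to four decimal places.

Put m_i = p'' at the i-th knot. Here h = (2, 2, 2) and Δ = (11/2, -4, 11/2), so the interior equations h_(i-1)·m_(i-1) + 2(h_(i-1)+h_i)·m_i + h_i·m_(i+1) = 6(Δ_i − Δ_(i-1)) read
  2·m_0 + 8·m_1 + 2·m_2 = 6(Δ_1 - Δ_0) = -57
  2·m_1 + 8·m_2 + 2·m_3 = 6(Δ_2 - Δ_1) = 57
Natural end conditions: m_0 = m_3 = 0.
Solving the tridiagonal system: m_0 = 0, m_1 = -19/2, m_2 = 19/2, m_3 = 0.
On [3, 5], p'(t) = b_2 + 2c_2·(t - 3) + 3d_2·(t - 3)² with b_2 = Δ_2 - h_2(2m_2 + m_3)/6 = -5/6, c_2 = m_2/2 = 19/4, d_2 = (m_3 - m_2)/(6h_2) = -19/24. So p'(3) = -5/6.

-0.8333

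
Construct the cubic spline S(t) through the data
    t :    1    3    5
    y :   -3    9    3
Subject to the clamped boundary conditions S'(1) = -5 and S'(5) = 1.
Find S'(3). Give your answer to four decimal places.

Let m_i = S''(x_i). Step sizes h_i = 2, 2; slopes of the chords Δ_i = (y_(i+1) - y_i)/h_i = 6, -3.
  2·m_0 + 8·m_1 + 2·m_2 = 6(Δ_1 - Δ_0) = -54
Clamped end conditions give two more equations: 2h_0·m_0 + h_0·m_1 = 6(Δ_0 - S'(1)) = 66 and h_1·m_1 + 2h_1·m_2 = 6(S'(5) - Δ_1) = 24.
Solving the tridiagonal system: m_0 = 99/4, m_1 = -33/2, m_2 = 57/4.
On [3, 5], S'(t) = b_1 + 2c_1·(t - 3) + 3d_1·(t - 3)² with b_1 = Δ_1 - h_1(2m_1 + m_2)/6 = 13/4, c_1 = m_1/2 = -33/4, d_1 = (m_2 - m_1)/(6h_1) = 41/16. So S'(3) = 13/4.

3.2500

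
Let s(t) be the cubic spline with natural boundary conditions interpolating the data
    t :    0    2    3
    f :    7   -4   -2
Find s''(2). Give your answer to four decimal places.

Let m_i = s''(x_i). Step sizes h_i = 2, 1; slopes of the chords Δ_i = (y_(i+1) - y_i)/h_i = -11/2, 2.
  2·m_0 + 6·m_1 + 1·m_2 = 6(Δ_1 - Δ_0) = 45
Natural end conditions: m_0 = m_2 = 0.
Solving the tridiagonal system: m_0 = 0, m_1 = 15/2, m_2 = 0.

7.5000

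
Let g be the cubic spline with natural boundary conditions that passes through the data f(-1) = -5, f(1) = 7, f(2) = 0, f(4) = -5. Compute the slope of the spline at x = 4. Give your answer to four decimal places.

Write M_i for g''(x_i). With h_i = 2, 1, 2 and divided differences Δ_i = 6, -7, -5/2, the continuity of g' gives the tridiagonal system
  2·M_0 + 6·M_1 + 1·M_2 = 6(Δ_1 - Δ_0) = -78
  1·M_1 + 6·M_2 + 2·M_3 = 6(Δ_2 - Δ_1) = 27
Natural end conditions: M_0 = M_3 = 0.
Solving the tridiagonal system: M_0 = 0, M_1 = -99/7, M_2 = 48/7, M_3 = 0.
On [2, 4], g'(x) = b_2 + 2c_2·(x - 2) + 3d_2·(x - 2)² with b_2 = Δ_2 - h_2(2M_2 + M_3)/6 = -99/14, c_2 = M_2/2 = 24/7, d_2 = (M_3 - M_2)/(6h_2) = -4/7. So g'(4) = -3/14.

-0.2143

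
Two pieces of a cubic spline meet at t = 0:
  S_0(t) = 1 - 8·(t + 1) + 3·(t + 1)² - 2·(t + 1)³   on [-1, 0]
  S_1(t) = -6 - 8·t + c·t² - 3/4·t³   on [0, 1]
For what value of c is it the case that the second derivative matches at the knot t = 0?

-3

S_0''(t) = 6 - 12·(t + 1), so S_0''(0) = -6. On the right, S_1''(0) = 2c, so c = -3.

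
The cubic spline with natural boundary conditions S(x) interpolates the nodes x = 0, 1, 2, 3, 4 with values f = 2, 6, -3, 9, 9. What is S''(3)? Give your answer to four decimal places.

-29.6786

Write M_i for S''(x_i). With h_i = 1, 1, 1, 1 and divided differences Δ_i = 4, -9, 12, 0, the continuity of S' gives the tridiagonal system
  1·M_0 + 4·M_1 + 1·M_2 = 6(Δ_1 - Δ_0) = -78
  1·M_1 + 4·M_2 + 1·M_3 = 6(Δ_2 - Δ_1) = 126
  1·M_2 + 4·M_3 + 1·M_4 = 6(Δ_3 - Δ_2) = -72
Natural end conditions: M_0 = M_4 = 0.
Hence M_0 = 0, M_1 = -873/28, M_2 = 327/7, M_3 = -831/28, M_4 = 0.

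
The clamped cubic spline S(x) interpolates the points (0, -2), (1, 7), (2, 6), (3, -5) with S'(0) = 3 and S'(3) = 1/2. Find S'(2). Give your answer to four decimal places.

-11.1333

Let m_i = S''(x_i). Step sizes h_i = 1, 1, 1; slopes of the chords Δ_i = (y_(i+1) - y_i)/h_i = 9, -1, -11.
  1·m_0 + 4·m_1 + 1·m_2 = 6(Δ_1 - Δ_0) = -60
  1·m_1 + 4·m_2 + 1·m_3 = 6(Δ_2 - Δ_1) = -60
Clamped end conditions give two more equations: 2h_0·m_0 + h_0·m_1 = 6(Δ_0 - S'(0)) = 36 and h_2·m_2 + 2h_2·m_3 = 6(S'(3) - Δ_2) = 69.
Hence m_0 = 389/15, m_1 = -238/15, m_2 = -337/15, m_3 = 686/15.
On [2, 3], S'(x) = b_2 + 2c_2·(x - 2) + 3d_2·(x - 2)² with b_2 = Δ_2 - h_2(2m_2 + m_3)/6 = -167/15, c_2 = m_2/2 = -337/30, d_2 = (m_3 - m_2)/(6h_2) = 341/30. So S'(2) = -167/15.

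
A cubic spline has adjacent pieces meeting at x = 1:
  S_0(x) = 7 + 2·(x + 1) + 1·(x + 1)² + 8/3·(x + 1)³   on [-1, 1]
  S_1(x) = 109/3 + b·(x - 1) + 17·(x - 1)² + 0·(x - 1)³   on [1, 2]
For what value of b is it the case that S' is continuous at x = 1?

S_0'(x) = 2 + 2·(x + 1) + 8·(x + 1)², so S_0'(1) = 38. On the right, S_1'(1) = b, so b = 38.

38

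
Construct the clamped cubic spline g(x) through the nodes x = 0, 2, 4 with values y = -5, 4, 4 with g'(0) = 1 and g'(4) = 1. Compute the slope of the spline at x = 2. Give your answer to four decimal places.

Write M_i for g''(x_i). With h_i = 2, 2 and divided differences Δ_i = 9/2, 0, the continuity of g' gives the tridiagonal system
  2·M_0 + 8·M_1 + 2·M_2 = 6(Δ_1 - Δ_0) = -27
Clamped end conditions give two more equations: 2h_0·M_0 + h_0·M_1 = 6(Δ_0 - g'(0)) = 21 and h_1·M_1 + 2h_1·M_2 = 6(g'(4) - Δ_1) = 6.
Solving the tridiagonal system: M_0 = 69/8, M_1 = -27/4, M_2 = 39/8.
On [2, 4], g'(x) = b_1 + 2c_1·(x - 2) + 3d_1·(x - 2)² with b_1 = Δ_1 - h_1(2M_1 + M_2)/6 = 23/8, c_1 = M_1/2 = -27/8, d_1 = (M_2 - M_1)/(6h_1) = 31/32. So g'(2) = 23/8.

2.8750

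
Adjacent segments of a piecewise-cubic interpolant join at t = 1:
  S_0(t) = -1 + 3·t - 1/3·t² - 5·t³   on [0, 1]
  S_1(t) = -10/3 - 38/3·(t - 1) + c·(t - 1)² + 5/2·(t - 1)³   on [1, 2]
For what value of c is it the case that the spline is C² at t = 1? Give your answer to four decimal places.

S_0''(t) = -2/3 - 30·t, so S_0''(1) = -92/3. On the right, S_1''(1) = 2c, so c = -46/3.

-15.3333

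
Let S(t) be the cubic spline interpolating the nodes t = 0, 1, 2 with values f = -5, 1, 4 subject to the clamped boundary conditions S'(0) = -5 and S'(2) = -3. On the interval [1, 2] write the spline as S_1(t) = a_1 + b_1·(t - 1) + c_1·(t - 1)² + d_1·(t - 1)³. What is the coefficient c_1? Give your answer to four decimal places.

-5.5000

Write m_i for S''(x_i). With h_i = 1, 1 and divided differences Δ_i = 6, 3, the continuity of S' gives the tridiagonal system
  1·m_0 + 4·m_1 + 1·m_2 = 6(Δ_1 - Δ_0) = -18
Clamped end conditions give two more equations: 2h_0·m_0 + h_0·m_1 = 6(Δ_0 - S'(0)) = 66 and h_1·m_1 + 2h_1·m_2 = 6(S'(2) - Δ_1) = -36.
Forward elimination and back-substitution give m_0 = 77/2, m_1 = -11, m_2 = -25/2.
On [1, 2], with S_1(t) = a_1 + b_1·(t - 1) + c_1·(t - 1)² + d_1·(t - 1)³: c_1 = m_1/2 = -11/2, d_1 = (m_2 - m_1)/(6h_1) = -1/4, b_1 = Δ_1 - h_1(2m_1 + m_2)/6 = 35/4.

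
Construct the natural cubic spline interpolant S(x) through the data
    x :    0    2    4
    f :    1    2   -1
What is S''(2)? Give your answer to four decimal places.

With M_i denoting the second derivative at x_i, h_i = 2, 2, and Δ_i = (y_(i+1) − y_i)/h_i = 1/2, -3/2:
  2·M_0 + 8·M_1 + 2·M_2 = 6(Δ_1 - Δ_0) = -12
Natural end conditions: M_0 = M_2 = 0.
Forward elimination and back-substitution give M_0 = 0, M_1 = -3/2, M_2 = 0.

-1.5000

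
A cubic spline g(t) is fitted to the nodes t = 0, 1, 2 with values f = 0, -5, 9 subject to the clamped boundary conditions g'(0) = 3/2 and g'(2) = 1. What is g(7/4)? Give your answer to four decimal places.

Put m_i = g'' at the i-th knot. Here h = (1, 1) and Δ = (-5, 14), so the interior equations h_(i-1)·m_(i-1) + 2(h_(i-1)+h_i)·m_i + h_i·m_(i+1) = 6(Δ_i − Δ_(i-1)) read
  1·m_0 + 4·m_1 + 1·m_2 = 6(Δ_1 - Δ_0) = 114
Clamped end conditions give two more equations: 2h_0·m_0 + h_0·m_1 = 6(Δ_0 - g'(0)) = -39 and h_1·m_1 + 2h_1·m_2 = 6(g'(2) - Δ_1) = -78.
Forward elimination and back-substitution give m_0 = -193/4, m_1 = 115/2, m_2 = -271/4.
On [1, 2], g(t) = -5 + 49/8·(t - 1) + 115/4·(t - 1)² - 167/8·(t - 1)³.
With (t - 1) = 3/4: g(7/4) = 3563/512.

6.9590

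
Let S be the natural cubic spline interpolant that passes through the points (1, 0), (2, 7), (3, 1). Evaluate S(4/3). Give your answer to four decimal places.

3.2963

Put M_i = S'' at the i-th knot. Here h = (1, 1) and Δ = (7, -6), so the interior equations h_(i-1)·M_(i-1) + 2(h_(i-1)+h_i)·M_i + h_i·M_(i+1) = 6(Δ_i − Δ_(i-1)) read
  1·M_0 + 4·M_1 + 1·M_2 = 6(Δ_1 - Δ_0) = -78
Natural end conditions: M_0 = M_2 = 0.
Hence M_0 = 0, M_1 = -39/2, M_2 = 0.
On [1, 2], S(t) = 0 + 41/4·(t - 1) + 0·(t - 1)² - 13/4·(t - 1)³.
With (t - 1) = 1/3: S(4/3) = 89/27.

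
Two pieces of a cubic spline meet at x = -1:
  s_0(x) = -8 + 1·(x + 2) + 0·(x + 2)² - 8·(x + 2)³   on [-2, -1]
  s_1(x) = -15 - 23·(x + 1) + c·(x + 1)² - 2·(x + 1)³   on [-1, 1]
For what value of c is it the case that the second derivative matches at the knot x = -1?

s_0''(x) = 0 - 48·(x + 2), so s_0''(-1) = -48. On the right, s_1''(-1) = 2c, so c = -24.

-24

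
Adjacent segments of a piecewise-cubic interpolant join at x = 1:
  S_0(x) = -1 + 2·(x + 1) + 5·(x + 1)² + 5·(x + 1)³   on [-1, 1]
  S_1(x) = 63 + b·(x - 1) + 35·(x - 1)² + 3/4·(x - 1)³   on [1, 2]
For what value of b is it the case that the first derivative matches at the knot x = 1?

S_0'(x) = 2 + 10·(x + 1) + 15·(x + 1)², so S_0'(1) = 82. On the right, S_1'(1) = b, so b = 82.

82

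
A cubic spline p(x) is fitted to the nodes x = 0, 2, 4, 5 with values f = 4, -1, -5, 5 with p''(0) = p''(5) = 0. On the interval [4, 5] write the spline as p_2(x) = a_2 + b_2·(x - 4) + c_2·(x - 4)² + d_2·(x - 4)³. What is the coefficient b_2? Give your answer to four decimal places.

Let M_i = p''(x_i). Step sizes h_i = 2, 2, 1; slopes of the chords Δ_i = (y_(i+1) - y_i)/h_i = -5/2, -2, 10.
  2·M_0 + 8·M_1 + 2·M_2 = 6(Δ_1 - Δ_0) = 3
  2·M_1 + 6·M_2 + 1·M_3 = 6(Δ_2 - Δ_1) = 72
Natural end conditions: M_0 = M_3 = 0.
Solving the tridiagonal system: M_0 = 0, M_1 = -63/22, M_2 = 285/22, M_3 = 0.
On [4, 5], with p_2(x) = a_2 + b_2·(x - 4) + c_2·(x - 4)² + d_2·(x - 4)³: c_2 = M_2/2 = 285/44, d_2 = (M_3 - M_2)/(6h_2) = -95/44, b_2 = Δ_2 - h_2(2M_2 + M_3)/6 = 125/22.

5.6818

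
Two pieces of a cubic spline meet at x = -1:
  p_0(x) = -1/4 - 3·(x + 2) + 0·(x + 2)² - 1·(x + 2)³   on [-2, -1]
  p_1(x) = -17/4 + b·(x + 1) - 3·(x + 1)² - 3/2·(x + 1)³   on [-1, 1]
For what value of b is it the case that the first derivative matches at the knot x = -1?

p_0'(x) = -3 + 0·(x + 2) - 3·(x + 2)², so p_0'(-1) = -6. On the right, p_1'(-1) = b, so b = -6.

-6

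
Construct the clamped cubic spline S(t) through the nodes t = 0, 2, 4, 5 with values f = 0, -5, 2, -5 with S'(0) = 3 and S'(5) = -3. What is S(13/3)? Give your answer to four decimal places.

-0.2496

Put M_i = S'' at the i-th knot. Here h = (2, 2, 1) and Δ = (-5/2, 7/2, -7), so the interior equations h_(i-1)·M_(i-1) + 2(h_(i-1)+h_i)·M_i + h_i·M_(i+1) = 6(Δ_i − Δ_(i-1)) read
  2·M_0 + 8·M_1 + 2·M_2 = 6(Δ_1 - Δ_0) = 36
  2·M_1 + 6·M_2 + 1·M_3 = 6(Δ_2 - Δ_1) = -63
Clamped end conditions give two more equations: 2h_0·M_0 + h_0·M_1 = 6(Δ_0 - S'(0)) = -33 and h_2·M_2 + 2h_2·M_3 = 6(S'(5) - Δ_2) = 24.
Forward elimination and back-substitution give M_0 = -336/23, M_1 = 585/46, M_2 = -420/23, M_3 = 486/23.
On [4, 5], S(t) = 2 - 102/23·(t - 4) - 210/23·(t - 4)² + 151/23·(t - 4)³.
With (t - 4) = 1/3: S(13/3) = -155/621.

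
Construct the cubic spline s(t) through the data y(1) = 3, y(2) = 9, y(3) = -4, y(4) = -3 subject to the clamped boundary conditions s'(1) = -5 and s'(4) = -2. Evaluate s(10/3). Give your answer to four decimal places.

Write σ_i for s''(x_i). With h_i = 1, 1, 1 and divided differences Δ_i = 6, -13, 1, the continuity of s' gives the tridiagonal system
  1·σ_0 + 4·σ_1 + 1·σ_2 = 6(Δ_1 - Δ_0) = -114
  1·σ_1 + 4·σ_2 + 1·σ_3 = 6(Δ_2 - Δ_1) = 84
Clamped end conditions give two more equations: 2h_0·σ_0 + h_0·σ_1 = 6(Δ_0 - s'(1)) = 66 and h_2·σ_2 + 2h_2·σ_3 = 6(s'(4) - Δ_2) = -18.
Solving: σ_0 = 60, σ_1 = -54, σ_2 = 42, σ_3 = -30.
On [3, 4], s(t) = -4 - 8·(t - 3) + 21·(t - 3)² - 12·(t - 3)³.
With (t - 3) = 1/3: s(10/3) = -43/9.

-4.7778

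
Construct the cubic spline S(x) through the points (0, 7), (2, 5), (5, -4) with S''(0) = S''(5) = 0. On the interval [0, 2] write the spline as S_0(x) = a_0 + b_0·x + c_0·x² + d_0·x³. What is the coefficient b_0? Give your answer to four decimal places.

Write m_i for S''(x_i). With h_i = 2, 3 and divided differences Δ_i = -1, -3, the continuity of S' gives the tridiagonal system
  2·m_0 + 10·m_1 + 3·m_2 = 6(Δ_1 - Δ_0) = -12
Natural end conditions: m_0 = m_2 = 0.
Solving the tridiagonal system: m_0 = 0, m_1 = -6/5, m_2 = 0.
On [0, 2], with S_0(x) = a_0 + b_0·x + c_0·x² + d_0·x³: c_0 = m_0/2 = 0, d_0 = (m_1 - m_0)/(6h_0) = -1/10, b_0 = Δ_0 - h_0(2m_0 + m_1)/6 = -3/5.

-0.6000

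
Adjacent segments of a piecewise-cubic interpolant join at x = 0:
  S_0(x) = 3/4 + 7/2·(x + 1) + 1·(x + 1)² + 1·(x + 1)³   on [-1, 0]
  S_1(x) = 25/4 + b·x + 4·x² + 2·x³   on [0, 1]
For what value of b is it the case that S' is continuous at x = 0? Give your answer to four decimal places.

8.5000

S_0'(x) = 7/2 + 2·(x + 1) + 3·(x + 1)², so S_0'(0) = 17/2. On the right, S_1'(0) = b, so b = 17/2.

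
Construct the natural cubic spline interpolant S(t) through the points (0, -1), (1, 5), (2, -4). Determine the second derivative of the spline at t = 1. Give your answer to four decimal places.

-22.5000

Let M_i = S''(x_i). Step sizes h_i = 1, 1; slopes of the chords Δ_i = (y_(i+1) - y_i)/h_i = 6, -9.
  1·M_0 + 4·M_1 + 1·M_2 = 6(Δ_1 - Δ_0) = -90
Natural end conditions: M_0 = M_2 = 0.
Solving: M_0 = 0, M_1 = -45/2, M_2 = 0.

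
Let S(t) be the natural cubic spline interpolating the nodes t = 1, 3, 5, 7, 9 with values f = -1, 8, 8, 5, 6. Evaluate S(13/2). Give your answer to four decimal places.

Write m_i for S''(x_i). With h_i = 2, 2, 2, 2 and divided differences Δ_i = 9/2, 0, -3/2, 1/2, the continuity of S' gives the tridiagonal system
  2·m_0 + 8·m_1 + 2·m_2 = 6(Δ_1 - Δ_0) = -27
  2·m_1 + 8·m_2 + 2·m_3 = 6(Δ_2 - Δ_1) = -9
  2·m_2 + 8·m_3 + 2·m_4 = 6(Δ_3 - Δ_2) = 12
Natural end conditions: m_0 = m_4 = 0.
Hence m_0 = 0, m_1 = -51/16, m_2 = -3/4, m_3 = 27/16, m_4 = 0.
On [5, 7], S(t) = 8 - 25/16·(t - 5) - 3/8·(t - 5)² + 13/64·(t - 5)³.
With (t - 5) = 3/2: S(13/2) = 2815/512.

5.4980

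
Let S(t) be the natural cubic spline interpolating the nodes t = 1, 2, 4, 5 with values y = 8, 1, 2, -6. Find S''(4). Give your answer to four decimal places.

With M_i denoting the second derivative at x_i, h_i = 1, 2, 1, and Δ_i = (y_(i+1) − y_i)/h_i = -7, 1/2, -8:
  1·M_0 + 6·M_1 + 2·M_2 = 6(Δ_1 - Δ_0) = 45
  2·M_1 + 6·M_2 + 1·M_3 = 6(Δ_2 - Δ_1) = -51
Natural end conditions: M_0 = M_3 = 0.
Solving: M_0 = 0, M_1 = 93/8, M_2 = -99/8, M_3 = 0.

-12.3750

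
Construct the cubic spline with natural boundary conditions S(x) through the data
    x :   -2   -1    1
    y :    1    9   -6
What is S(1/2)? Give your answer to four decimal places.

Write M_i for S''(x_i). With h_i = 1, 2 and divided differences Δ_i = 8, -15/2, the continuity of S' gives the tridiagonal system
  1·M_0 + 6·M_1 + 2·M_2 = 6(Δ_1 - Δ_0) = -93
Natural end conditions: M_0 = M_2 = 0.
Hence M_0 = 0, M_1 = -31/2, M_2 = 0.
On [-1, 1], S(x) = 9 + 17/6·(x + 1) - 31/4·(x + 1)² + 31/24·(x + 1)³.
With (x + 1) = 3/2: S(1/2) = 11/64.

0.1719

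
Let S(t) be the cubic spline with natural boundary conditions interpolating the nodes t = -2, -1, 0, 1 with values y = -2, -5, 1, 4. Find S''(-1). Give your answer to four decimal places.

15.6000

Write M_i for S''(x_i). With h_i = 1, 1, 1 and divided differences Δ_i = -3, 6, 3, the continuity of S' gives the tridiagonal system
  1·M_0 + 4·M_1 + 1·M_2 = 6(Δ_1 - Δ_0) = 54
  1·M_1 + 4·M_2 + 1·M_3 = 6(Δ_2 - Δ_1) = -18
Natural end conditions: M_0 = M_3 = 0.
Hence M_0 = 0, M_1 = 78/5, M_2 = -42/5, M_3 = 0.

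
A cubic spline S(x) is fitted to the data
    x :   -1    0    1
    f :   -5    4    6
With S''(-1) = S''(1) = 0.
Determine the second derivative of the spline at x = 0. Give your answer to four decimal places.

-10.5000

Put m_i = S'' at the i-th knot. Here h = (1, 1) and Δ = (9, 2), so the interior equations h_(i-1)·m_(i-1) + 2(h_(i-1)+h_i)·m_i + h_i·m_(i+1) = 6(Δ_i − Δ_(i-1)) read
  1·m_0 + 4·m_1 + 1·m_2 = 6(Δ_1 - Δ_0) = -42
Natural end conditions: m_0 = m_2 = 0.
Solving the tridiagonal system: m_0 = 0, m_1 = -21/2, m_2 = 0.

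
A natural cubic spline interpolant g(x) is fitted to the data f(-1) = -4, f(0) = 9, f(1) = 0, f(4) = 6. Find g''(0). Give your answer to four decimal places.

Let M_i = g''(x_i). Step sizes h_i = 1, 1, 3; slopes of the chords Δ_i = (y_(i+1) - y_i)/h_i = 13, -9, 2.
  1·M_0 + 4·M_1 + 1·M_2 = 6(Δ_1 - Δ_0) = -132
  1·M_1 + 8·M_2 + 3·M_3 = 6(Δ_2 - Δ_1) = 66
Natural end conditions: M_0 = M_3 = 0.
Solving: M_0 = 0, M_1 = -1122/31, M_2 = 396/31, M_3 = 0.

-36.1935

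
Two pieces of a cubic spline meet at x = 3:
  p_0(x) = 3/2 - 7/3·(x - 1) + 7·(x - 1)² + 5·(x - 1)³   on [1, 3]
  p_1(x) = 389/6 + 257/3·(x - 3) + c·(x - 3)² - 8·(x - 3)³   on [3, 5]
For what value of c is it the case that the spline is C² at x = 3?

p_0''(x) = 14 + 30·(x - 1), so p_0''(3) = 74. On the right, p_1''(3) = 2c, so c = 37.

37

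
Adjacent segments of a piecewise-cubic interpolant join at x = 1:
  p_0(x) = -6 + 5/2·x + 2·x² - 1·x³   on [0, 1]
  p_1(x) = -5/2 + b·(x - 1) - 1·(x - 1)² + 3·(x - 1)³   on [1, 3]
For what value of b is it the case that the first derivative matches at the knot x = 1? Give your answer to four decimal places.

p_0'(x) = 5/2 + 4·x - 3·x², so p_0'(1) = 7/2. On the right, p_1'(1) = b, so b = 7/2.

3.5000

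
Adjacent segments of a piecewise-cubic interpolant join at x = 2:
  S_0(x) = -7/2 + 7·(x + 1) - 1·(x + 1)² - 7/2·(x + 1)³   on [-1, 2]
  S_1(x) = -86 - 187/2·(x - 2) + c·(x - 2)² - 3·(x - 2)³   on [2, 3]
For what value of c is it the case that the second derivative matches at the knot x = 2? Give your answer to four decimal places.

S_0''(x) = -2 - 21·(x + 1), so S_0''(2) = -65. On the right, S_1''(2) = 2c, so c = -65/2.

-32.5000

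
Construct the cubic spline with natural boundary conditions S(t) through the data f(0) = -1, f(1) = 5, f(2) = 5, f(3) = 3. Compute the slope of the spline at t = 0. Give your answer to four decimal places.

7.4667

Put σ_i = S'' at the i-th knot. Here h = (1, 1, 1) and Δ = (6, 0, -2), so the interior equations h_(i-1)·σ_(i-1) + 2(h_(i-1)+h_i)·σ_i + h_i·σ_(i+1) = 6(Δ_i − Δ_(i-1)) read
  1·σ_0 + 4·σ_1 + 1·σ_2 = 6(Δ_1 - Δ_0) = -36
  1·σ_1 + 4·σ_2 + 1·σ_3 = 6(Δ_2 - Δ_1) = -12
Natural end conditions: σ_0 = σ_3 = 0.
Solving: σ_0 = 0, σ_1 = -44/5, σ_2 = -4/5, σ_3 = 0.
On [0, 1], S'(t) = b_0 + 2c_0·t + 3d_0·t² with b_0 = Δ_0 - h_0(2σ_0 + σ_1)/6 = 112/15, c_0 = σ_0/2 = 0, d_0 = (σ_1 - σ_0)/(6h_0) = -22/15. So S'(0) = 112/15.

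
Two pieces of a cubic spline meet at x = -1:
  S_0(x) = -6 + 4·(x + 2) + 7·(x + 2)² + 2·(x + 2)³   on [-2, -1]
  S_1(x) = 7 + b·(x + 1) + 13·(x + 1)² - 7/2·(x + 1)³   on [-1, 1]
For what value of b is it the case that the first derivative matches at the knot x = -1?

S_0'(x) = 4 + 14·(x + 2) + 6·(x + 2)², so S_0'(-1) = 24. On the right, S_1'(-1) = b, so b = 24.

24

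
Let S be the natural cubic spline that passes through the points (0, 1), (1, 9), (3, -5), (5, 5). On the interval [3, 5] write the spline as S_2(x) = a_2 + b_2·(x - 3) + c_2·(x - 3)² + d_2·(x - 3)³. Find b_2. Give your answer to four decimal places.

With σ_i denoting the second derivative at x_i, h_i = 1, 2, 2, and Δ_i = (y_(i+1) − y_i)/h_i = 8, -7, 5:
  1·σ_0 + 6·σ_1 + 2·σ_2 = 6(Δ_1 - Δ_0) = -90
  2·σ_1 + 8·σ_2 + 2·σ_3 = 6(Δ_2 - Δ_1) = 72
Natural end conditions: σ_0 = σ_3 = 0.
Hence σ_0 = 0, σ_1 = -216/11, σ_2 = 153/11, σ_3 = 0.
On [3, 5], with S_2(x) = a_2 + b_2·(x - 3) + c_2·(x - 3)² + d_2·(x - 3)³: c_2 = σ_2/2 = 153/22, d_2 = (σ_3 - σ_2)/(6h_2) = -51/44, b_2 = Δ_2 - h_2(2σ_2 + σ_3)/6 = -47/11.

-4.2727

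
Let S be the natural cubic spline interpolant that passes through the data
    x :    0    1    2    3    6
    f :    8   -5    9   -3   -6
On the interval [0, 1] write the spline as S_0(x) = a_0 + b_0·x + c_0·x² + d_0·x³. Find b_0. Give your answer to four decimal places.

With M_i denoting the second derivative at x_i, h_i = 1, 1, 1, 3, and Δ_i = (y_(i+1) − y_i)/h_i = -13, 14, -12, -1:
  1·M_0 + 4·M_1 + 1·M_2 = 6(Δ_1 - Δ_0) = 162
  1·M_1 + 4·M_2 + 1·M_3 = 6(Δ_2 - Δ_1) = -156
  1·M_2 + 8·M_3 + 3·M_4 = 6(Δ_3 - Δ_2) = 66
Natural end conditions: M_0 = M_4 = 0.
Solving the tridiagonal system: M_0 = 0, M_1 = 1584/29, M_2 = -1638/29, M_3 = 444/29, M_4 = 0.
On [0, 1], with S_0(x) = a_0 + b_0·x + c_0·x² + d_0·x³: c_0 = M_0/2 = 0, d_0 = (M_1 - M_0)/(6h_0) = 264/29, b_0 = Δ_0 - h_0(2M_0 + M_1)/6 = -641/29.

-22.1034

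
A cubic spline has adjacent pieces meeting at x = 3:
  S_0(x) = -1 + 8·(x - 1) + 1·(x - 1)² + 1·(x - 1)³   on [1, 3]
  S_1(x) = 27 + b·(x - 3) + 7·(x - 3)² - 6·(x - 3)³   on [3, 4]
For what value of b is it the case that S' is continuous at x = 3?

24

S_0'(x) = 8 + 2·(x - 1) + 3·(x - 1)², so S_0'(3) = 24. On the right, S_1'(3) = b, so b = 24.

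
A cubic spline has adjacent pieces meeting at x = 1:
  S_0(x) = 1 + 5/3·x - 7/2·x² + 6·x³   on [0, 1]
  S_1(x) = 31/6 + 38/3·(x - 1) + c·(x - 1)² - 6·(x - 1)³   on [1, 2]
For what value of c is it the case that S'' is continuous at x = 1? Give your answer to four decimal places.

14.5000

S_0''(x) = -7 + 36·x, so S_0''(1) = 29. On the right, S_1''(1) = 2c, so c = 29/2.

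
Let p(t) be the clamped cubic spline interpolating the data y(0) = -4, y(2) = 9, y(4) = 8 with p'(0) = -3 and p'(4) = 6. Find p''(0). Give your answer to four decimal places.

Let M_i = p''(x_i). Step sizes h_i = 2, 2; slopes of the chords Δ_i = (y_(i+1) - y_i)/h_i = 13/2, -1/2.
  2·M_0 + 8·M_1 + 2·M_2 = 6(Δ_1 - Δ_0) = -42
Clamped end conditions give two more equations: 2h_0·M_0 + h_0·M_1 = 6(Δ_0 - p'(0)) = 57 and h_1·M_1 + 2h_1·M_2 = 6(p'(4) - Δ_1) = 39.
Forward elimination and back-substitution give M_0 = 87/4, M_1 = -15, M_2 = 69/4.

21.7500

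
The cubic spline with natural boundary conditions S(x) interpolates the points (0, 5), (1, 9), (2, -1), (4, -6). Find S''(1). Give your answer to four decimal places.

With σ_i denoting the second derivative at x_i, h_i = 1, 1, 2, and Δ_i = (y_(i+1) − y_i)/h_i = 4, -10, -5/2:
  1·σ_0 + 4·σ_1 + 1·σ_2 = 6(Δ_1 - Δ_0) = -84
  1·σ_1 + 6·σ_2 + 2·σ_3 = 6(Δ_2 - Δ_1) = 45
Natural end conditions: σ_0 = σ_3 = 0.
Hence σ_0 = 0, σ_1 = -549/23, σ_2 = 264/23, σ_3 = 0.

-23.8696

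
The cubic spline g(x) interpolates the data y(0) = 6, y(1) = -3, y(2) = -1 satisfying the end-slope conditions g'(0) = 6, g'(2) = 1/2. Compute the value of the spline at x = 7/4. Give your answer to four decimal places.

-1.7051

With m_i denoting the second derivative at x_i, h_i = 1, 1, and Δ_i = (y_(i+1) − y_i)/h_i = -9, 2:
  1·m_0 + 4·m_1 + 1·m_2 = 6(Δ_1 - Δ_0) = 66
Clamped end conditions give two more equations: 2h_0·m_0 + h_0·m_1 = 6(Δ_0 - g'(0)) = -90 and h_1·m_1 + 2h_1·m_2 = 6(g'(2) - Δ_1) = -9.
Solving the tridiagonal system: m_0 = -257/4, m_1 = 77/2, m_2 = -95/4.
On [1, 2], g(x) = -3 - 55/8·(x - 1) + 77/4·(x - 1)² - 83/8·(x - 1)³.
With (x - 1) = 3/4: g(7/4) = -873/512.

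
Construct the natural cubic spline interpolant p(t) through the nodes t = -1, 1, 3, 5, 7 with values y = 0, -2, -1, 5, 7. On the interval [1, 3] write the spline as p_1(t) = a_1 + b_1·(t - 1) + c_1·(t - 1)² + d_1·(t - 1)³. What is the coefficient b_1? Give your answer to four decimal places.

-0.6250

With m_i denoting the second derivative at x_i, h_i = 2, 2, 2, 2, and Δ_i = (y_(i+1) − y_i)/h_i = -1, 1/2, 3, 1:
  2·m_0 + 8·m_1 + 2·m_2 = 6(Δ_1 - Δ_0) = 9
  2·m_1 + 8·m_2 + 2·m_3 = 6(Δ_2 - Δ_1) = 15
  2·m_2 + 8·m_3 + 2·m_4 = 6(Δ_3 - Δ_2) = -12
Natural end conditions: m_0 = m_4 = 0.
Forward elimination and back-substitution give m_0 = 0, m_1 = 9/16, m_2 = 9/4, m_3 = -33/16, m_4 = 0.
On [1, 3], with p_1(t) = a_1 + b_1·(t - 1) + c_1·(t - 1)² + d_1·(t - 1)³: c_1 = m_1/2 = 9/32, d_1 = (m_2 - m_1)/(6h_1) = 9/64, b_1 = Δ_1 - h_1(2m_1 + m_2)/6 = -5/8.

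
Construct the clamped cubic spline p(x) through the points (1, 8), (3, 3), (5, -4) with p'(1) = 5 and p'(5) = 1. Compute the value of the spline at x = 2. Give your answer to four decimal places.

8.2500

Write M_i for p''(x_i). With h_i = 2, 2 and divided differences Δ_i = -5/2, -7/2, the continuity of p' gives the tridiagonal system
  2·M_0 + 8·M_1 + 2·M_2 = 6(Δ_1 - Δ_0) = -6
Clamped end conditions give two more equations: 2h_0·M_0 + h_0·M_1 = 6(Δ_0 - p'(1)) = -45 and h_1·M_1 + 2h_1·M_2 = 6(p'(5) - Δ_1) = 27.
Solving: M_0 = -23/2, M_1 = 1/2, M_2 = 13/2.
On [1, 3], p(x) = 8 + 5·(x - 1) - 23/4·(x - 1)² + 1·(x - 1)³.
With (x - 1) = 1: p(2) = 33/4.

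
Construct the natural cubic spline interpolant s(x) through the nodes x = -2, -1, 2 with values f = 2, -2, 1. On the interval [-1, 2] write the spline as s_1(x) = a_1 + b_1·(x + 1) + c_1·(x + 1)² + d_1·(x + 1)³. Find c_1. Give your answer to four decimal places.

1.8750

Let m_i = s''(x_i). Step sizes h_i = 1, 3; slopes of the chords Δ_i = (y_(i+1) - y_i)/h_i = -4, 1.
  1·m_0 + 8·m_1 + 3·m_2 = 6(Δ_1 - Δ_0) = 30
Natural end conditions: m_0 = m_2 = 0.
Solving: m_0 = 0, m_1 = 15/4, m_2 = 0.
On [-1, 2], with s_1(x) = a_1 + b_1·(x + 1) + c_1·(x + 1)² + d_1·(x + 1)³: c_1 = m_1/2 = 15/8, d_1 = (m_2 - m_1)/(6h_1) = -5/24, b_1 = Δ_1 - h_1(2m_1 + m_2)/6 = -11/4.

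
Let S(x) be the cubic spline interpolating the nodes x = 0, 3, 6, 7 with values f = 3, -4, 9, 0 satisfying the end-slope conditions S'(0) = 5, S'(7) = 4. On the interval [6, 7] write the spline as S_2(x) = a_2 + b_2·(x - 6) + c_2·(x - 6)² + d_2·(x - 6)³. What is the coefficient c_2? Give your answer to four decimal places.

With M_i denoting the second derivative at x_i, h_i = 3, 3, 1, and Δ_i = (y_(i+1) − y_i)/h_i = -7/3, 13/3, -9:
  3·M_0 + 12·M_1 + 3·M_2 = 6(Δ_1 - Δ_0) = 40
  3·M_1 + 8·M_2 + 1·M_3 = 6(Δ_2 - Δ_1) = -80
Clamped end conditions give two more equations: 2h_0·M_0 + h_0·M_1 = 6(Δ_0 - S'(0)) = -44 and h_2·M_2 + 2h_2·M_3 = 6(S'(7) - Δ_2) = 78.
Hence M_0 = -410/31, M_1 = 1096/93, M_2 = -638/31, M_3 = 1528/31.
On [6, 7], with S_2(x) = a_2 + b_2·(x - 6) + c_2·(x - 6)² + d_2·(x - 6)³: c_2 = M_2/2 = -319/31, d_2 = (M_3 - M_2)/(6h_2) = 361/31, b_2 = Δ_2 - h_2(2M_2 + M_3)/6 = -321/31.

-10.2903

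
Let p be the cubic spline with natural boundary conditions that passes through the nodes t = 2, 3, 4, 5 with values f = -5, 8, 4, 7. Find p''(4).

18

Write M_i for p''(x_i). With h_i = 1, 1, 1 and divided differences Δ_i = 13, -4, 3, the continuity of p' gives the tridiagonal system
  1·M_0 + 4·M_1 + 1·M_2 = 6(Δ_1 - Δ_0) = -102
  1·M_1 + 4·M_2 + 1·M_3 = 6(Δ_2 - Δ_1) = 42
Natural end conditions: M_0 = M_3 = 0.
Solving the tridiagonal system: M_0 = 0, M_1 = -30, M_2 = 18, M_3 = 0.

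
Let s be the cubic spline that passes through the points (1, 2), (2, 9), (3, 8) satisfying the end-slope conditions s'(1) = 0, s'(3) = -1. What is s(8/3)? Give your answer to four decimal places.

8.7593

Put M_i = s'' at the i-th knot. Here h = (1, 1) and Δ = (7, -1), so the interior equations h_(i-1)·M_(i-1) + 2(h_(i-1)+h_i)·M_i + h_i·M_(i+1) = 6(Δ_i − Δ_(i-1)) read
  1·M_0 + 4·M_1 + 1·M_2 = 6(Δ_1 - Δ_0) = -48
Clamped end conditions give two more equations: 2h_0·M_0 + h_0·M_1 = 6(Δ_0 - s'(1)) = 42 and h_1·M_1 + 2h_1·M_2 = 6(s'(3) - Δ_1) = 0.
Hence M_0 = 65/2, M_1 = -23, M_2 = 23/2.
On [2, 3], s(x) = 9 + 19/4·(x - 2) - 23/2·(x - 2)² + 23/4·(x - 2)³.
With (x - 2) = 2/3: s(8/3) = 473/54.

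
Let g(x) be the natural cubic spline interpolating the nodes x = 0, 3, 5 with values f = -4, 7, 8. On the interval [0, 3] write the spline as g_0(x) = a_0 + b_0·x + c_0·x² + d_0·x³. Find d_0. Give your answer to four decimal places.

Put M_i = g'' at the i-th knot. Here h = (3, 2) and Δ = (11/3, 1/2), so the interior equations h_(i-1)·M_(i-1) + 2(h_(i-1)+h_i)·M_i + h_i·M_(i+1) = 6(Δ_i − Δ_(i-1)) read
  3·M_0 + 10·M_1 + 2·M_2 = 6(Δ_1 - Δ_0) = -19
Natural end conditions: M_0 = M_2 = 0.
Hence M_0 = 0, M_1 = -19/10, M_2 = 0.
On [0, 3], with g_0(x) = a_0 + b_0·x + c_0·x² + d_0·x³: c_0 = M_0/2 = 0, d_0 = (M_1 - M_0)/(6h_0) = -19/180, b_0 = Δ_0 - h_0(2M_0 + M_1)/6 = 277/60.

-0.1056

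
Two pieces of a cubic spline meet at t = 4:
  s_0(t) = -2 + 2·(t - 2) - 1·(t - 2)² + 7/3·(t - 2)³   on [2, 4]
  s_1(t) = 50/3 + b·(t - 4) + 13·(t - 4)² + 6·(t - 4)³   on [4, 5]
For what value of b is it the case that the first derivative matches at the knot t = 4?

26

s_0'(t) = 2 - 2·(t - 2) + 7·(t - 2)², so s_0'(4) = 26. On the right, s_1'(4) = b, so b = 26.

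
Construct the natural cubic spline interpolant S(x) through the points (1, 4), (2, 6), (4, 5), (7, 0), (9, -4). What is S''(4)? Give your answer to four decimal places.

With σ_i denoting the second derivative at x_i, h_i = 1, 2, 3, 2, and Δ_i = (y_(i+1) − y_i)/h_i = 2, -1/2, -5/3, -2:
  1·σ_0 + 6·σ_1 + 2·σ_2 = 6(Δ_1 - Δ_0) = -15
  2·σ_1 + 10·σ_2 + 3·σ_3 = 6(Δ_2 - Δ_1) = -7
  3·σ_2 + 10·σ_3 + 2·σ_4 = 6(Δ_3 - Δ_2) = -2
Natural end conditions: σ_0 = σ_4 = 0.
Solving: σ_0 = 0, σ_1 = -1237/506, σ_2 = -42/253, σ_3 = -38/253, σ_4 = 0.

-0.1660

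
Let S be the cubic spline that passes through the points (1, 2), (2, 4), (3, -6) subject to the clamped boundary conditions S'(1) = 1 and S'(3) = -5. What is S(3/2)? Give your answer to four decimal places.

Write σ_i for S''(x_i). With h_i = 1, 1 and divided differences Δ_i = 2, -10, the continuity of S' gives the tridiagonal system
  1·σ_0 + 4·σ_1 + 1·σ_2 = 6(Δ_1 - Δ_0) = -72
Clamped end conditions give two more equations: 2h_0·σ_0 + h_0·σ_1 = 6(Δ_0 - S'(1)) = 6 and h_1·σ_1 + 2h_1·σ_2 = 6(S'(3) - Δ_1) = 30.
Forward elimination and back-substitution give σ_0 = 18, σ_1 = -30, σ_2 = 30.
On [1, 2], S(t) = 2 + 1·(t - 1) + 9·(t - 1)² - 8·(t - 1)³.
With (t - 1) = 1/2: S(3/2) = 15/4.

3.7500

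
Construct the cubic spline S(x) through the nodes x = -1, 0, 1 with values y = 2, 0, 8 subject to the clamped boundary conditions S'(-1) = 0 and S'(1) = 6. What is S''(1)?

Let m_i = S''(x_i). Step sizes h_i = 1, 1; slopes of the chords Δ_i = (y_(i+1) - y_i)/h_i = -2, 8.
  1·m_0 + 4·m_1 + 1·m_2 = 6(Δ_1 - Δ_0) = 60
Clamped end conditions give two more equations: 2h_0·m_0 + h_0·m_1 = 6(Δ_0 - S'(-1)) = -12 and h_1·m_1 + 2h_1·m_2 = 6(S'(1) - Δ_1) = -12.
Forward elimination and back-substitution give m_0 = -18, m_1 = 24, m_2 = -18.

-18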